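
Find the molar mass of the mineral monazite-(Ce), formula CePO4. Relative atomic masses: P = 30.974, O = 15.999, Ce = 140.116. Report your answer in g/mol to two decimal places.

Ce: 1 × 140.116 = 140.1160
P: 1 × 30.974 = 30.9740
O: 4 × 15.999 = 63.9960
Summing the contributions gives the formula mass.

235.09 g/mol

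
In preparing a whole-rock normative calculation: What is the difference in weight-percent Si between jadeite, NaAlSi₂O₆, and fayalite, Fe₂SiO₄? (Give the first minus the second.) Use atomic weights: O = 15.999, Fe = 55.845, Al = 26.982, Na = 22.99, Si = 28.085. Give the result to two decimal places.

14.01 percentage points

First mineral: 56.170 g Si in 202.136 g formula = 27.79 wt% Si.
Second mineral: 28.085 g Si in 203.771 g formula = 13.78 wt% Si.
27.79% − 13.78% gives a difference of 14.01 percentage points.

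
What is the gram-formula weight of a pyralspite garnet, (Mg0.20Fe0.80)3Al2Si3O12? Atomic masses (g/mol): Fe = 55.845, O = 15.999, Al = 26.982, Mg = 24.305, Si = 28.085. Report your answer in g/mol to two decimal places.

Mg: 0.60 × 24.305 = 14.5830
Fe: 2.40 × 55.845 = 134.0280
Al: 2 × 26.982 = 53.9640
Si: 3 × 28.085 = 84.2550
O: 12 × 15.999 = 191.9880
Summing the contributions gives the formula mass.

478.82 g/mol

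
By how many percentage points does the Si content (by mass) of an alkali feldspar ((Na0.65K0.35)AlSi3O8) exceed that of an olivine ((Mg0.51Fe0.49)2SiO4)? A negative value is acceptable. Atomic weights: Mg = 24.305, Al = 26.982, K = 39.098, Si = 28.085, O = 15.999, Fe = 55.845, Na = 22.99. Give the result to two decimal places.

Si in (Na0.65K0.35)AlSi3O8: molar mass 267.857 g/mol; 3×28.085 = 84.255 g → 31.46 wt%.
Si in (Mg0.51Fe0.49)2SiO4: molar mass 171.600 g/mol; 1×28.085 = 28.085 g → 16.37 wt%.
Difference = 31.46 − 16.37 = 15.09 percentage points.

15.09 percentage points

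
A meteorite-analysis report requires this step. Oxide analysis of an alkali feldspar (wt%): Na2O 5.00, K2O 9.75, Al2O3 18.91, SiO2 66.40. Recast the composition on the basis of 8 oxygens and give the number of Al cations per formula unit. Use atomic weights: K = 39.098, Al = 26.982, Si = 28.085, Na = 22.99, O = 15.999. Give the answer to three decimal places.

1.006 Al apfu

Na2O: 5.00/61.979 = 0.08067 mol → 0.16134 mol Na, 0.08067 mol O.
K2O: 9.75/94.195 = 0.10351 mol → 0.20702 mol K, 0.10351 mol O.
Al2O3: 18.91/101.961 = 0.18546 mol → 0.37092 mol Al, 0.55638 mol O.
SiO2: 66.40/60.083 = 1.10514 mol → 1.10514 mol Si, 2.21028 mol O.
Total oxygen = 2.95084 mol. Normalization factor = 8/2.95084 = 2.71109.
Al per 8 O = 0.37092 × 2.71109 = 1.006.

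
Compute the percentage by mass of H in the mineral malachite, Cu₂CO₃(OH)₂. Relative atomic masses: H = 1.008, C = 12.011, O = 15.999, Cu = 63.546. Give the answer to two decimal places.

0.91 wt%

Formula mass = 2*63.546 + 1*12.011 + 5*15.999 + 2*1.008 = 221.114 g/mol, of which 2.016 g is H.
So H makes up 2.016/221.114 = 0.0091 of the mass, i.e. 0.91%.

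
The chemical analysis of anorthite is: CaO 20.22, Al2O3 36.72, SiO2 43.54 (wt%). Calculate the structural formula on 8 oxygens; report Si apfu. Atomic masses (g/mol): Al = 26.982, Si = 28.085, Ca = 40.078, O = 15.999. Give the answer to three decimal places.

CaO (M=56.077): mol = 0.36058; Ca = 0.36058, O = 0.36058.
Al2O3 (M=101.961): mol = 0.36014; Al = 0.72028, O = 1.08042.
SiO2 (M=60.083): mol = 0.72466; Si = 0.72466, O = 1.44932.
ΣO = 2.89032; factor = 8/ΣO = 2.76786.
Si apfu = 0.72466 × 2.76786 = 2.006.

2.006 Si apfu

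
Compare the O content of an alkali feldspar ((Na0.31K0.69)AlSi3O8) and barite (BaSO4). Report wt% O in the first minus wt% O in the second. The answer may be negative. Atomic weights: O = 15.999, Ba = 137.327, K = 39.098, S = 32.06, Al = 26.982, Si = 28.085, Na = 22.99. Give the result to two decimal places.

19.41 percentage points

M((Na0.31K0.69)AlSi3O8) = 273.334 g/mol, so wt% O = 127.992/273.334 × 100 = 46.83%.
M(BaSO4) = 233.383 g/mol, so wt% O = 63.996/233.383 × 100 = 27.42%.
46.83 − 27.42 = 19.41 pp.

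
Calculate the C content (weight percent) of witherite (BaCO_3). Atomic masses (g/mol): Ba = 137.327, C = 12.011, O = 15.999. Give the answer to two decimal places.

6.09 weight percent

M(BaCO_3) = 197.335 g/mol.
C contributes 1 × 12.011 = 12.011 g per mole.
12.011/197.335 = 0.0609 → 6.09%.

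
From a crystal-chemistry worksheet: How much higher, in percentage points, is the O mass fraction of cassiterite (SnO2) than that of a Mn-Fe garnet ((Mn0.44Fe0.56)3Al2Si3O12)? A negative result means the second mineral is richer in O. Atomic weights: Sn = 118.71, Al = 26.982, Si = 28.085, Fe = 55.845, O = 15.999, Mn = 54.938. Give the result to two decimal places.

-17.43 percentage points

O in SnO2: molar mass 150.708 g/mol; 2×15.999 = 31.998 g → 21.23 wt%.
O in (Mn0.44Fe0.56)3Al2Si3O12: molar mass 496.545 g/mol; 12×15.999 = 191.988 g → 38.66 wt%.
Difference = 21.23 − 38.66 = -17.43 percentage points.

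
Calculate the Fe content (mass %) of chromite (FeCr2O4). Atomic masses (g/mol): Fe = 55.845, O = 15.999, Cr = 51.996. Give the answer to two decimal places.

24.95 mass %

Formula mass = 1×55.845 + 2×51.996 + 4×15.999 = 223.833 g/mol, of which 55.845 g is Fe.
So Fe makes up 55.845/223.833 = 0.2495 of the mass, i.e. 24.95%.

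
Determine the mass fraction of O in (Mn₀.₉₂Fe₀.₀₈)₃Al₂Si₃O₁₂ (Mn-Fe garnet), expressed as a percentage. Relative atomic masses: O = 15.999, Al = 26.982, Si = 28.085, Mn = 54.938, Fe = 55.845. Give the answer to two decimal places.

38.77 weight percent

Molar mass of (Mn₀.₉₂Fe₀.₀₈)₃Al₂Si₃O₁₂: 2.76×54.938 + 0.24×55.845 + 2×26.982 + 3×28.085 + 12×15.999 = 495.239 g/mol.
Mass of O per formula unit: 12 × 15.999 = 191.988 g.
Weight fraction O = 191.988 / 495.239 = 0.3877.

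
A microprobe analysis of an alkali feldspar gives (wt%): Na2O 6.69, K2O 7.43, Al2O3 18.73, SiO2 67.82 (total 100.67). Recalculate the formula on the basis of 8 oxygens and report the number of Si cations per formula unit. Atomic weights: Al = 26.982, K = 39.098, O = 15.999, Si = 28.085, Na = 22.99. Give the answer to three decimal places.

Na2O (M=61.979): mol = 0.10794; Na = 0.21588, O = 0.10794.
K2O (M=94.195): mol = 0.07888; K = 0.15776, O = 0.07888.
Al2O3 (M=101.961): mol = 0.18370; Al = 0.36740, O = 0.55110.
SiO2 (M=60.083): mol = 1.12877; Si = 1.12877, O = 2.25754.
ΣO = 2.99546; factor = 8/ΣO = 2.67071.
Si apfu = 1.12877 × 2.67071 = 3.015.

3.015 Si apfu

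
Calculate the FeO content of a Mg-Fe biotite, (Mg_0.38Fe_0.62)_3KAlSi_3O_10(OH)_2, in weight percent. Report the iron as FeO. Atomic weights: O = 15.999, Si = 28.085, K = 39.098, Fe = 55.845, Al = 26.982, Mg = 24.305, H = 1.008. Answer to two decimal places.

Molar mass of (Mg_0.38Fe_0.62)_3KAlSi_3O_10(OH)_2 = 1.14·24.305 + 1.86·55.845 + 1·39.098 + 1·26.982 + 3·28.085 + 12·15.999 + 2·1.008 = 475.918 g/mol.
Each formula unit contains 1.86 Fe, equivalent to 1.86/1 = 1.8600 mol FeO.
M(FeO) = 1×55.845 + 1×15.999 = 71.844 g/mol.
Mass of FeO per formula unit = 1.8600 × 71.844 = 133.630 g.
FeO wt% = 133.630 / 475.918 × 100 = 28.08%.

28.08 wt%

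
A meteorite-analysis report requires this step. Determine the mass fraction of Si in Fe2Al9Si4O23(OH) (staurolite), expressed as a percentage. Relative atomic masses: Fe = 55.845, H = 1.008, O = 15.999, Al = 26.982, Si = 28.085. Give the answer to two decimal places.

13.19 wt%

Molar mass of Fe2Al9Si4O23(OH): 2·55.845 + 9·26.982 + 4·28.085 + 24·15.999 + 1·1.008 = 851.852 g/mol.
Mass of Si per formula unit: 4 × 28.085 = 112.340 g.
Weight fraction Si = 112.340 / 851.852 = 0.1319.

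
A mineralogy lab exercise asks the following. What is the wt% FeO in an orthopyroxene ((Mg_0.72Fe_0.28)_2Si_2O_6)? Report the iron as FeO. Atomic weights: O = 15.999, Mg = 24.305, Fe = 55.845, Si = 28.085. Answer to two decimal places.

M((Mg_0.72Fe_0.28)_2Si_2O_6) = 218.436 g/mol; M(FeO) = 71.844 g/mol.
Moles FeO per formula unit = 0.56 Fe ÷ 1 = 0.5600.
FeO fraction = (0.5600 × 71.844) / 218.436 = 40.233/218.436 = 0.1842.

18.42 wt%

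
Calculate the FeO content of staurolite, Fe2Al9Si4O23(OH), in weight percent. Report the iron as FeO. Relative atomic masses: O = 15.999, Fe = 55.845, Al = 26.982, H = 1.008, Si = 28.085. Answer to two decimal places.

16.87 wt%

Molar mass of Fe2Al9Si4O23(OH) = 2×55.845 + 9×26.982 + 4×28.085 + 24×15.999 + 1×1.008 = 851.852 g/mol.
Each formula unit contains 2 Fe, equivalent to 2/1 = 2.0000 mol FeO.
M(FeO) = 1×55.845 + 1×15.999 = 71.844 g/mol.
Mass of FeO per formula unit = 2.0000 × 71.844 = 143.688 g.
FeO wt% = 143.688 / 851.852 × 100 = 16.87%.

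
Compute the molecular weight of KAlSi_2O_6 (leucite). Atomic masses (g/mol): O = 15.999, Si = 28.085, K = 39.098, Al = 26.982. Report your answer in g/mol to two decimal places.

218.24 g/mol

M = 1·39.098 + 1·26.982 + 2·28.085 + 6·15.999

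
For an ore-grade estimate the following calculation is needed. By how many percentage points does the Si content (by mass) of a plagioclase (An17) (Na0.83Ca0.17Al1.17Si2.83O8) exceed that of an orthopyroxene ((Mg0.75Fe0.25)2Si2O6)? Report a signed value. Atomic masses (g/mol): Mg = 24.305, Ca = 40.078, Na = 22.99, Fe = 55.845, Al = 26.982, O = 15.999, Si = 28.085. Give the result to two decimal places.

4.06 percentage points

M(Na0.83Ca0.17Al1.17Si2.83O8) = 264.936 g/mol, so wt% Si = 79.481/264.936 × 100 = 30.00%.
M((Mg0.75Fe0.25)2Si2O6) = 216.544 g/mol, so wt% Si = 56.170/216.544 × 100 = 25.94%.
30.00 − 25.94 = 4.06 pp.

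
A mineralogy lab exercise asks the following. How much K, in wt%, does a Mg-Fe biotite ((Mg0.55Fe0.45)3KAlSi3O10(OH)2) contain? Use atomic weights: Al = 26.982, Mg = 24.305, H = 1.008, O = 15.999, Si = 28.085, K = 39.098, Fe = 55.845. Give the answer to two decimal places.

8.50 wt%

Formula mass = 1.65*24.305 + 1.35*55.845 + 1*39.098 + 1*26.982 + 3*28.085 + 12*15.999 + 2*1.008 = 459.833 g/mol, of which 39.098 g is K.
So K makes up 39.098/459.833 = 0.0850 of the mass, i.e. 8.50%.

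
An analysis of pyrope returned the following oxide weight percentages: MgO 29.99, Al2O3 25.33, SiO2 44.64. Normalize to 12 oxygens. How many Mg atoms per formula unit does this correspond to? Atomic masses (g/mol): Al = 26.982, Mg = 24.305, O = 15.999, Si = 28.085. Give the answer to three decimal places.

MgO (M=40.304): mol = 0.74409; Mg = 0.74409, O = 0.74409.
Al2O3 (M=101.961): mol = 0.24843; Al = 0.49686, O = 0.74529.
SiO2 (M=60.083): mol = 0.74297; Si = 0.74297, O = 1.48594.
ΣO = 2.97532; factor = 12/ΣO = 4.03318.
Mg apfu = 0.74409 × 4.03318 = 3.001.

3.001 Mg apfu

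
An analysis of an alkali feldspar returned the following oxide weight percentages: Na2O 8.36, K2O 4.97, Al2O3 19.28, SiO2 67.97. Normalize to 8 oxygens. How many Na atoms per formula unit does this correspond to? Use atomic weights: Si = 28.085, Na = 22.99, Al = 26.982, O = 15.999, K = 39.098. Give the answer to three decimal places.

Na2O: 8.36/61.979 = 0.13488 mol → 0.26976 mol Na, 0.13488 mol O.
K2O: 4.97/94.195 = 0.05276 mol → 0.10552 mol K, 0.05276 mol O.
Al2O3: 19.28/101.961 = 0.18909 mol → 0.37818 mol Al, 0.56727 mol O.
SiO2: 67.97/60.083 = 1.13127 mol → 1.13127 mol Si, 2.26254 mol O.
Total oxygen = 3.01745 mol. Normalization factor = 8/3.01745 = 2.65125.
Na per 8 O = 0.26976 × 2.65125 = 0.715.

0.715 Na apfu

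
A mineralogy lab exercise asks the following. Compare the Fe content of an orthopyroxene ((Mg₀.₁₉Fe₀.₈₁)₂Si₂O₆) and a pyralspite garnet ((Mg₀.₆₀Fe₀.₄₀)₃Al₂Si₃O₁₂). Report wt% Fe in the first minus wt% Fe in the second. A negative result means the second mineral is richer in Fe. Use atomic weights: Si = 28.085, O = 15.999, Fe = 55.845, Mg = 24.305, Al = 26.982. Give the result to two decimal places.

20.72 percentage points

Fe in (Mg₀.₁₉Fe₀.₈₁)₂Si₂O₆: molar mass 251.869 g/mol; 1.62×55.845 = 90.469 g → 35.92 wt%.
Fe in (Mg₀.₆₀Fe₀.₄₀)₃Al₂Si₃O₁₂: molar mass 440.970 g/mol; 1.20×55.845 = 67.014 g → 15.20 wt%.
Difference = 35.92 − 15.20 = 20.72 percentage points.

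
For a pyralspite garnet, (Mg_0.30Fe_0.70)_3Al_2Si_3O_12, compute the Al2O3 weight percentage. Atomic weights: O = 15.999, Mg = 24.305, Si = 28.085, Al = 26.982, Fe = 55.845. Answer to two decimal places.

21.72 wt%

Formula mass = 469.356 g/mol.
2 Al → 1.0000 mol Al2O3 per formula unit; M(Al2O3) = 101.961, so Al2O3 mass = 101.961 g.
101.961/469.356 × 100 = 21.72 wt%.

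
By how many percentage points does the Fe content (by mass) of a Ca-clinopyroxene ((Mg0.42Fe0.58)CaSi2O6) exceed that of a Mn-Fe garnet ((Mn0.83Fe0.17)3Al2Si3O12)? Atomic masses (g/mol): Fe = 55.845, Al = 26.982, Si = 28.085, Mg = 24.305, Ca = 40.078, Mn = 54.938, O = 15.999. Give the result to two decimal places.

Fe in (Mg0.42Fe0.58)CaSi2O6: molar mass 234.840 g/mol; 0.58×55.845 = 32.390 g → 13.79 wt%.
Fe in (Mn0.83Fe0.17)3Al2Si3O12: molar mass 495.484 g/mol; 0.51×55.845 = 28.481 g → 5.75 wt%.
Difference = 13.79 − 5.75 = 8.04 percentage points.

8.04 percentage points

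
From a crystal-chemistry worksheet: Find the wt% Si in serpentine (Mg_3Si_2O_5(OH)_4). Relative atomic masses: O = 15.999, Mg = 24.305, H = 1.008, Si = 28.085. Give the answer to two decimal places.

Formula mass = 3·24.305 + 2·28.085 + 9·15.999 + 4·1.008 = 277.108 g/mol, of which 56.170 g is Si.
So Si makes up 56.170/277.108 = 0.2027 of the mass, i.e. 20.27%.

20.27 wt%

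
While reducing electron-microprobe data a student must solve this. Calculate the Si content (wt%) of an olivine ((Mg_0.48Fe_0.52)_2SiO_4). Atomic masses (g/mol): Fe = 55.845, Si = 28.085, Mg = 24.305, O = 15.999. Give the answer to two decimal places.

Formula mass = 0.96*24.305 + 1.04*55.845 + 1*28.085 + 4*15.999 = 173.493 g/mol, of which 28.085 g is Si.
So Si makes up 28.085/173.493 = 0.1619 of the mass, i.e. 16.19%.

16.19 wt%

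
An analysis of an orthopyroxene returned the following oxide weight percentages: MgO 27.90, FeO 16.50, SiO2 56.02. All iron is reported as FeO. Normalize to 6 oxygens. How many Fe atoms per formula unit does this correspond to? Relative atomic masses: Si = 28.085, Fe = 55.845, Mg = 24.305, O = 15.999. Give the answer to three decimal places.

0.494 Fe apfu

MgO (M=40.304): mol = 0.69224; Mg = 0.69224, O = 0.69224.
FeO (M=71.844): mol = 0.22966; Fe = 0.22966, O = 0.22966.
SiO2 (M=60.083): mol = 0.93238; Si = 0.93238, O = 1.86476.
ΣO = 2.78666; factor = 6/ΣO = 2.15312.
Fe apfu = 0.22966 × 2.15312 = 0.494.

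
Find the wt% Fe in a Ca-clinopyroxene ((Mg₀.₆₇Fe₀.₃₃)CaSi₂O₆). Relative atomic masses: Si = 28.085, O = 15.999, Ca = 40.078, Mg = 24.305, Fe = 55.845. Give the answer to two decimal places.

Formula mass = 0.67×24.305 + 0.33×55.845 + 1×40.078 + 2×28.085 + 6×15.999 = 226.955 g/mol, of which 18.429 g is Fe.
So Fe makes up 18.429/226.955 = 0.0812 of the mass, i.e. 8.12%.

8.12 mass %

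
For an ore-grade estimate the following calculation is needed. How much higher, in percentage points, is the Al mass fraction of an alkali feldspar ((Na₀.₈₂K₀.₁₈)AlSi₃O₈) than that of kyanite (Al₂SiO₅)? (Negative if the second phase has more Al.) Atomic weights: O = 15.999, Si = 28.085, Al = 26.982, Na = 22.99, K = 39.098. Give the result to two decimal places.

First mineral: 26.982 g Al in 265.118 g formula = 10.18 wt% Al.
Second mineral: 53.964 g Al in 162.044 g formula = 33.30 wt% Al.
10.18% − 33.30% gives a difference of -23.12 percentage points.

-23.12 percentage points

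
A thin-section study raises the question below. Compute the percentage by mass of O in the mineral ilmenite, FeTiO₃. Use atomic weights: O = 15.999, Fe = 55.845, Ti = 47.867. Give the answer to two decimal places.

31.64 weight percent

Molar mass of FeTiO₃: 1·55.845 + 1·47.867 + 3·15.999 = 151.709 g/mol.
Mass of O per formula unit: 3 × 15.999 = 47.997 g.
Weight fraction O = 47.997 / 151.709 = 0.3164.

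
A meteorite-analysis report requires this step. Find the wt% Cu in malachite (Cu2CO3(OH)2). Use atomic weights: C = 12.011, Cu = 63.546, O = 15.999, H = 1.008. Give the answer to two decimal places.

M(Cu2CO3(OH)2) = 221.114 g/mol.
Cu contributes 2 × 63.546 = 127.092 g per mole.
127.092/221.114 = 0.5748 → 57.48%.

57.48 wt%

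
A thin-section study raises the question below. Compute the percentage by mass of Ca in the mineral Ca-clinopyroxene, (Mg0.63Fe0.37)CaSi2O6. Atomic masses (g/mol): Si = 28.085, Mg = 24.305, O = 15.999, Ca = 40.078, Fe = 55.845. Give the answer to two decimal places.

M((Mg0.63Fe0.37)CaSi2O6) = 228.217 g/mol.
Ca contributes 1 × 40.078 = 40.078 g per mole.
40.078/228.217 = 0.1756 → 17.56%.

17.56 wt%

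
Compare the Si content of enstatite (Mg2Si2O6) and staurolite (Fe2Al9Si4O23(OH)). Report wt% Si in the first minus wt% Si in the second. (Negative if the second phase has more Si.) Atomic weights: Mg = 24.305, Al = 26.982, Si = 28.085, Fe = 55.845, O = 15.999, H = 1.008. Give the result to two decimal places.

Si in Mg2Si2O6: molar mass 200.774 g/mol; 2×28.085 = 56.170 g → 27.98 wt%.
Si in Fe2Al9Si4O23(OH): molar mass 851.852 g/mol; 4×28.085 = 112.340 g → 13.19 wt%.
Difference = 27.98 − 13.19 = 14.79 percentage points.

14.79 percentage points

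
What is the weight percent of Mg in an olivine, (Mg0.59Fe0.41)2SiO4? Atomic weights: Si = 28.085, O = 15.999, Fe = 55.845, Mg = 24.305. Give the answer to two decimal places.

Molar mass of (Mg0.59Fe0.41)2SiO4: 1.18*24.305 + 0.82*55.845 + 1*28.085 + 4*15.999 = 166.554 g/mol.
Mass of Mg per formula unit: 1.18 × 24.305 = 28.680 g.
Weight fraction Mg = 28.680 / 166.554 = 0.1722.

17.22 wt%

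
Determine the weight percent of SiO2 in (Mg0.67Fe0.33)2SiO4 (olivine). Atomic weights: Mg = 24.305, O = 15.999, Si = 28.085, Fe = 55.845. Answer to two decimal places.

37.20 wt%

M((Mg0.67Fe0.33)2SiO4) = 161.507 g/mol; M(SiO2) = 60.083 g/mol.
Moles SiO2 per formula unit = 1 Si ÷ 1 = 1.0000.
SiO2 fraction = (1.0000 × 60.083) / 161.507 = 60.083/161.507 = 0.3720.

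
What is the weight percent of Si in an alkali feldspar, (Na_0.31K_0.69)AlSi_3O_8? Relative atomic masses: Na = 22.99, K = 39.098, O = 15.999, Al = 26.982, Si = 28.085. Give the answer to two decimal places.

30.82 mass %

Formula mass = 0.31×22.99 + 0.69×39.098 + 1×26.982 + 3×28.085 + 8×15.999 = 273.334 g/mol, of which 84.255 g is Si.
So Si makes up 84.255/273.334 = 0.3082 of the mass, i.e. 30.82%.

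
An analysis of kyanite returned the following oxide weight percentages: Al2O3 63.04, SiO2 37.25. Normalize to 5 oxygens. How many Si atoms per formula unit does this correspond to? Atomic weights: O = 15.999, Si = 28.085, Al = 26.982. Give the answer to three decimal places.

1.002 Si apfu

63.04 wt% Al2O3 ÷ 101.961 g/mol = 0.61828 mol, giving 1.23656 Al and 1.85484 O.
37.25 wt% SiO2 ÷ 60.083 g/mol = 0.61998 mol, giving 0.61998 Si and 1.23996 O.
Oxygen sums to 3.09480; scaling by 5/3.09480 = 1.61561 puts the formula on 5 O.
Si: 0.61998 × 1.61561 = 1.002 atoms per formula unit.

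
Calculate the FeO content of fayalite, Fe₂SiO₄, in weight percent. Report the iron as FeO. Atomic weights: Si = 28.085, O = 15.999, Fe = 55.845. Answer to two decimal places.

Formula mass = 203.771 g/mol.
2 Fe → 2.0000 mol FeO per formula unit; M(FeO) = 71.844, so FeO mass = 143.688 g.
143.688/203.771 × 100 = 70.51 wt%.

70.51 wt%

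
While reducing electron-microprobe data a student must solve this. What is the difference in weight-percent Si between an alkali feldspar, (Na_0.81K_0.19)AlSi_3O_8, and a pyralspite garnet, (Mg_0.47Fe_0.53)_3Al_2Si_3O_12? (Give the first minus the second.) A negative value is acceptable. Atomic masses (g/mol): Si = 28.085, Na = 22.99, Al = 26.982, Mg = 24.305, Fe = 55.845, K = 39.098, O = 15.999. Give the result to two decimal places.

First mineral: 84.255 g Si in 265.280 g formula = 31.76 wt% Si.
Second mineral: 84.255 g Si in 453.271 g formula = 18.59 wt% Si.
31.76% − 18.59% gives a difference of 13.17 percentage points.

13.17 percentage points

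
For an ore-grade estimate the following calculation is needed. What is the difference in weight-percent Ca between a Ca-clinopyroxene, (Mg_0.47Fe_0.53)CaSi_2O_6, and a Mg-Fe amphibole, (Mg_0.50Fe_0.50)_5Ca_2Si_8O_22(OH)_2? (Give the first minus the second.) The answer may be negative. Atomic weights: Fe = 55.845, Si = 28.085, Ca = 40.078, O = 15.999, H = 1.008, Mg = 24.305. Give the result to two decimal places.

M((Mg_0.47Fe_0.53)CaSi_2O_6) = 233.263 g/mol, so wt% Ca = 40.078/233.263 × 100 = 17.18%.
M((Mg_0.50Fe_0.50)_5Ca_2Si_8O_22(OH)_2) = 891.203 g/mol, so wt% Ca = 80.156/891.203 × 100 = 8.99%.
17.18 − 8.99 = 8.19 pp.

8.19 percentage points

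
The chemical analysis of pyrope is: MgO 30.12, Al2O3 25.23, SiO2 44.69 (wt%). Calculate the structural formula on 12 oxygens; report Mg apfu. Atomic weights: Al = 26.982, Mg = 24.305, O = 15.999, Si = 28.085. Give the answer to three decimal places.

30.12 wt% MgO ÷ 40.304 g/mol = 0.74732 mol, giving 0.74732 Mg and 0.74732 O.
25.23 wt% Al2O3 ÷ 101.961 g/mol = 0.24745 mol, giving 0.49490 Al and 0.74235 O.
44.69 wt% SiO2 ÷ 60.083 g/mol = 0.74380 mol, giving 0.74380 Si and 1.48760 O.
Oxygen sums to 2.97727; scaling by 12/2.97727 = 4.03054 puts the formula on 12 O.
Mg: 0.74732 × 4.03054 = 3.012 atoms per formula unit.

3.012 Mg apfu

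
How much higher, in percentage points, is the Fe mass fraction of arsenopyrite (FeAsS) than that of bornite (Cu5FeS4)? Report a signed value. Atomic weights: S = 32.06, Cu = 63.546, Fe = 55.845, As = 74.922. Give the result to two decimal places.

23.17 percentage points

First mineral: 55.845 g Fe in 162.827 g formula = 34.30 wt% Fe.
Second mineral: 55.845 g Fe in 501.815 g formula = 11.13 wt% Fe.
34.30% − 11.13% gives a difference of 23.17 percentage points.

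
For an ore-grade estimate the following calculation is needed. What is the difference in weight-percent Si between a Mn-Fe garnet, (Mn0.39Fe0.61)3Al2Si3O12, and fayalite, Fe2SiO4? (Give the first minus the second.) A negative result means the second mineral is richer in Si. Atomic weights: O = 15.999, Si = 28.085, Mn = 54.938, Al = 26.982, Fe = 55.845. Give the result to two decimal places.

Si in (Mn0.39Fe0.61)3Al2Si3O12: molar mass 496.681 g/mol; 3×28.085 = 84.255 g → 16.96 wt%.
Si in Fe2SiO4: molar mass 203.771 g/mol; 1×28.085 = 28.085 g → 13.78 wt%.
Difference = 16.96 − 13.78 = 3.18 percentage points.

3.18 percentage points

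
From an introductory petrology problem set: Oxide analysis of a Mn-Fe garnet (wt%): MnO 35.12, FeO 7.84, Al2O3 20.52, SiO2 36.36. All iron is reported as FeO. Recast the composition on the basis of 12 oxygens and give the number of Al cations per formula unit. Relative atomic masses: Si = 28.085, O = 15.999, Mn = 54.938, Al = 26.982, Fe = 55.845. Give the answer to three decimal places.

1.997 Al apfu

MnO (M=70.937): mol = 0.49509; Mn = 0.49509, O = 0.49509.
FeO (M=71.844): mol = 0.10913; Fe = 0.10913, O = 0.10913.
Al2O3 (M=101.961): mol = 0.20125; Al = 0.40250, O = 0.60375.
SiO2 (M=60.083): mol = 0.60516; Si = 0.60516, O = 1.21032.
ΣO = 2.41829; factor = 12/ΣO = 4.96218.
Al apfu = 0.40250 × 4.96218 = 1.997.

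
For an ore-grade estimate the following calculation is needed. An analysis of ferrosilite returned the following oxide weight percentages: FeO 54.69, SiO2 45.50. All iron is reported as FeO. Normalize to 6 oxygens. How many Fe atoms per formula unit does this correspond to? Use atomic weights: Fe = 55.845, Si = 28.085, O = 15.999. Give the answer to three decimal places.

2.007 Fe apfu

54.69 wt% FeO ÷ 71.844 g/mol = 0.76123 mol, giving 0.76123 Fe and 0.76123 O.
45.50 wt% SiO2 ÷ 60.083 g/mol = 0.75729 mol, giving 0.75729 Si and 1.51458 O.
Oxygen sums to 2.27581; scaling by 6/2.27581 = 2.63642 puts the formula on 6 O.
Fe: 0.76123 × 2.63642 = 2.007 atoms per formula unit.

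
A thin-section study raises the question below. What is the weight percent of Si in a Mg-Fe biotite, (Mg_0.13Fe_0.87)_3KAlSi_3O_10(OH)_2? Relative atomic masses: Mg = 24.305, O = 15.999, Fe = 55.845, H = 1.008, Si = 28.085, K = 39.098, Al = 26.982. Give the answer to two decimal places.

16.87 weight percent

M((Mg_0.13Fe_0.87)_3KAlSi_3O_10(OH)_2) = 499.573 g/mol.
Si contributes 3 × 28.085 = 84.255 g per mole.
84.255/499.573 = 0.1687 → 16.87%.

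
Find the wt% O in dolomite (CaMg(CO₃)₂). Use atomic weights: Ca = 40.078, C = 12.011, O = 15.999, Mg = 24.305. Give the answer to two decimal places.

52.06 wt%

M(CaMg(CO₃)₂) = 184.399 g/mol.
O contributes 6 × 15.999 = 95.994 g per mole.
95.994/184.399 = 0.5206 → 52.06%.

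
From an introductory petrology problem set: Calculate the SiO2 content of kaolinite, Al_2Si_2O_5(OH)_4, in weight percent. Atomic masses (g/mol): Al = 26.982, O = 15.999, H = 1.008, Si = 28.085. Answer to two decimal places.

Formula mass = 258.157 g/mol.
2 Si → 2.0000 mol SiO2 per formula unit; M(SiO2) = 60.083, so SiO2 mass = 120.166 g.
120.166/258.157 × 100 = 46.55 wt%.

46.55 wt%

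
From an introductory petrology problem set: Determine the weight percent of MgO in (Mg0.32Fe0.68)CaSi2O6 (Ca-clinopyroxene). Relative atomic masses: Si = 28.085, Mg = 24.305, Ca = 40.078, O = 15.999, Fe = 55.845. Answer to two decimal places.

5.42 wt%

Formula mass = 237.994 g/mol.
0.32 Mg → 0.3200 mol MgO per formula unit; M(MgO) = 40.304, so MgO mass = 12.897 g.
12.897/237.994 × 100 = 5.42 wt%.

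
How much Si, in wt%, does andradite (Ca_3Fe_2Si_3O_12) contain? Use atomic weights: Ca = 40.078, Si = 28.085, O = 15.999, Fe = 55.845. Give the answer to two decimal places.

16.58 wt%

M(Ca_3Fe_2Si_3O_12) = 508.167 g/mol.
Si contributes 3 × 28.085 = 84.255 g per mole.
84.255/508.167 = 0.1658 → 16.58%.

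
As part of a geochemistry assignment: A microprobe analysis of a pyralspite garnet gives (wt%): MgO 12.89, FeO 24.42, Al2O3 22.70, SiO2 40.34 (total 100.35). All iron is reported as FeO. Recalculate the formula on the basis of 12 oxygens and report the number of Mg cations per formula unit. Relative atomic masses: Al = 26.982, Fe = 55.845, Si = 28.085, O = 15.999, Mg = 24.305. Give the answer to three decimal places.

12.89 wt% MgO ÷ 40.304 g/mol = 0.31982 mol, giving 0.31982 Mg and 0.31982 O.
24.42 wt% FeO ÷ 71.844 g/mol = 0.33990 mol, giving 0.33990 Fe and 0.33990 O.
22.70 wt% Al2O3 ÷ 101.961 g/mol = 0.22263 mol, giving 0.44526 Al and 0.66789 O.
40.34 wt% SiO2 ÷ 60.083 g/mol = 0.67140 mol, giving 0.67140 Si and 1.34280 O.
Oxygen sums to 2.67041; scaling by 12/2.67041 = 4.49369 puts the formula on 12 O.
Mg: 0.31982 × 4.49369 = 1.437 atoms per formula unit.

1.437 Mg apfu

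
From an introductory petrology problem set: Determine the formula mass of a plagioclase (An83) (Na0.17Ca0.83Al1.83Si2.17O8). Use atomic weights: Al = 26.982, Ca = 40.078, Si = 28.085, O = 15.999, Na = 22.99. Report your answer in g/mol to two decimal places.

M = 0.17·22.99 + 0.83·40.078 + 1.83·26.982 + 2.17·28.085 + 8·15.999

275.49 g/mol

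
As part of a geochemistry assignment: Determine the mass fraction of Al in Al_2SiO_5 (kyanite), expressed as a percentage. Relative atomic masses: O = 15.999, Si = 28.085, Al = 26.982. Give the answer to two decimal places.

Formula mass = 2×26.982 + 1×28.085 + 5×15.999 = 162.044 g/mol, of which 53.964 g is Al.
So Al makes up 53.964/162.044 = 0.3330 of the mass, i.e. 33.30%.

33.30 weight percent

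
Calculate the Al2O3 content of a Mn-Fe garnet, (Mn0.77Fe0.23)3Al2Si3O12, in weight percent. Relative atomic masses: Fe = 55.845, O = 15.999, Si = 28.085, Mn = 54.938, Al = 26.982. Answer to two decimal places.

Formula mass = 495.647 g/mol.
2 Al → 1.0000 mol Al2O3 per formula unit; M(Al2O3) = 101.961, so Al2O3 mass = 101.961 g.
101.961/495.647 × 100 = 20.57 wt%.

20.57 wt%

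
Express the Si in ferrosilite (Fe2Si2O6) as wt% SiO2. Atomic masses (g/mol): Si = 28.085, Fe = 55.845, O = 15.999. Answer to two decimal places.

45.54 wt%

Molar mass of Fe2Si2O6 = 2*55.845 + 2*28.085 + 6*15.999 = 263.854 g/mol.
Each formula unit contains 2 Si, equivalent to 2/1 = 2.0000 mol SiO2.
M(SiO2) = 1×28.085 + 2×15.999 = 60.083 g/mol.
Mass of SiO2 per formula unit = 2.0000 × 60.083 = 120.166 g.
SiO2 wt% = 120.166 / 263.854 × 100 = 45.54%.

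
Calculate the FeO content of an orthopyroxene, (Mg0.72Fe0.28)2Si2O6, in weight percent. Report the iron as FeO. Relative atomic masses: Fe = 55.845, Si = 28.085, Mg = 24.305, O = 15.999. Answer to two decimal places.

Molar mass of (Mg0.72Fe0.28)2Si2O6 = 1.44×24.305 + 0.56×55.845 + 2×28.085 + 6×15.999 = 218.436 g/mol.
Each formula unit contains 0.56 Fe, equivalent to 0.56/1 = 0.5600 mol FeO.
M(FeO) = 1×55.845 + 1×15.999 = 71.844 g/mol.
Mass of FeO per formula unit = 0.5600 × 71.844 = 40.233 g.
FeO wt% = 40.233 / 218.436 × 100 = 18.42%.

18.42 wt%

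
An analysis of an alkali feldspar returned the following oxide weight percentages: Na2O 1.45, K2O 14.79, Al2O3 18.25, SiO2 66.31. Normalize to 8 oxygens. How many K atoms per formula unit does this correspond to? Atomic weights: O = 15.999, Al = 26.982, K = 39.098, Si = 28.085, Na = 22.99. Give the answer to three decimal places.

0.859 K apfu

Na2O (M=61.979): mol = 0.02340; Na = 0.04680, O = 0.02340.
K2O (M=94.195): mol = 0.15701; K = 0.31402, O = 0.15701.
Al2O3 (M=101.961): mol = 0.17899; Al = 0.35798, O = 0.53697.
SiO2 (M=60.083): mol = 1.10364; Si = 1.10364, O = 2.20728.
ΣO = 2.92466; factor = 8/ΣO = 2.73536.
K apfu = 0.31402 × 2.73536 = 0.859.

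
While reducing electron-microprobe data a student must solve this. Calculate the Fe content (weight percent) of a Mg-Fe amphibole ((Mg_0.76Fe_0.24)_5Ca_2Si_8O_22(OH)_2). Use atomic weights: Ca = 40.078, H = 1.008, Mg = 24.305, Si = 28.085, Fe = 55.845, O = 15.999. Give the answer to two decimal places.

M((Mg_0.76Fe_0.24)_5Ca_2Si_8O_22(OH)_2) = 850.201 g/mol.
Fe contributes 1.20 × 55.845 = 67.014 g per mole.
67.014/850.201 = 0.0788 → 7.88%.

7.88 weight percent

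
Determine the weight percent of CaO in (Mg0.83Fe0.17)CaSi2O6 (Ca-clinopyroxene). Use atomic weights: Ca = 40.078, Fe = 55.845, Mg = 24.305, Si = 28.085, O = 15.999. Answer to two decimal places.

Molar mass of (Mg0.83Fe0.17)CaSi2O6 = 0.83·24.305 + 0.17·55.845 + 1·40.078 + 2·28.085 + 6·15.999 = 221.909 g/mol.
Each formula unit contains 1 Ca, equivalent to 1/1 = 1.0000 mol CaO.
M(CaO) = 1×40.078 + 1×15.999 = 56.077 g/mol.
Mass of CaO per formula unit = 1.0000 × 56.077 = 56.077 g.
CaO wt% = 56.077 / 221.909 × 100 = 25.27%.

25.27 wt%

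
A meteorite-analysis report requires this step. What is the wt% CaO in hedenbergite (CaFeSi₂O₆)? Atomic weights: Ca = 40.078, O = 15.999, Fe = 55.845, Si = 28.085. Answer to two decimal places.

22.60 wt%

Formula mass = 248.087 g/mol.
1 Ca → 1.0000 mol CaO per formula unit; M(CaO) = 56.077, so CaO mass = 56.077 g.
56.077/248.087 × 100 = 22.60 wt%.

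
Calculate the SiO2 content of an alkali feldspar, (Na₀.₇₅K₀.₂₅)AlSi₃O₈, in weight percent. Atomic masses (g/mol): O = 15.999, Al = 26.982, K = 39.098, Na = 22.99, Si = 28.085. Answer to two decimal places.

67.70 wt%

M((Na₀.₇₅K₀.₂₅)AlSi₃O₈) = 266.246 g/mol; M(SiO2) = 60.083 g/mol.
Moles SiO2 per formula unit = 3 Si ÷ 1 = 3.0000.
SiO2 fraction = (3.0000 × 60.083) / 266.246 = 180.249/266.246 = 0.6770.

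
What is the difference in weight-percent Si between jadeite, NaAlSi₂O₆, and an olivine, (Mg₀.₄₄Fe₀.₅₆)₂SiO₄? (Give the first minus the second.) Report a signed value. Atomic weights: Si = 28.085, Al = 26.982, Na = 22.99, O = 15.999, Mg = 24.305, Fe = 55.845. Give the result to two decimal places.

11.83 percentage points

First mineral: 56.170 g Si in 202.136 g formula = 27.79 wt% Si.
Second mineral: 28.085 g Si in 176.016 g formula = 15.96 wt% Si.
27.79% − 15.96% gives a difference of 11.83 percentage points.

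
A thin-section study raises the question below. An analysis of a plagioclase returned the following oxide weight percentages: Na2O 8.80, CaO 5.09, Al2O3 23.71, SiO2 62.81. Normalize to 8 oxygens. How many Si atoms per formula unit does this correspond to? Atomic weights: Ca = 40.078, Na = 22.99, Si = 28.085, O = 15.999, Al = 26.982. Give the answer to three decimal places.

Na2O: 8.80/61.979 = 0.14198 mol → 0.28396 mol Na, 0.14198 mol O.
CaO: 5.09/56.077 = 0.09077 mol → 0.09077 mol Ca, 0.09077 mol O.
Al2O3: 23.71/101.961 = 0.23254 mol → 0.46508 mol Al, 0.69762 mol O.
SiO2: 62.81/60.083 = 1.04539 mol → 1.04539 mol Si, 2.09078 mol O.
Total oxygen = 3.02115 mol. Normalization factor = 8/3.02115 = 2.64800.
Si per 8 O = 1.04539 × 2.64800 = 2.768.

2.768 Si apfu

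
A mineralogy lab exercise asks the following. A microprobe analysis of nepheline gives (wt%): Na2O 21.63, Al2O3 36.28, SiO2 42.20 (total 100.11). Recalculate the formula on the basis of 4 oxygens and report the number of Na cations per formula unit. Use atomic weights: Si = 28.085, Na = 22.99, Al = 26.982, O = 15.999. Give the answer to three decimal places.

0.990 Na apfu

Na2O: 21.63/61.979 = 0.34899 mol → 0.69798 mol Na, 0.34899 mol O.
Al2O3: 36.28/101.961 = 0.35582 mol → 0.71164 mol Al, 1.06746 mol O.
SiO2: 42.20/60.083 = 0.70236 mol → 0.70236 mol Si, 1.40472 mol O.
Total oxygen = 2.82117 mol. Normalization factor = 4/2.82117 = 1.41785.
Na per 4 O = 0.69798 × 1.41785 = 0.990.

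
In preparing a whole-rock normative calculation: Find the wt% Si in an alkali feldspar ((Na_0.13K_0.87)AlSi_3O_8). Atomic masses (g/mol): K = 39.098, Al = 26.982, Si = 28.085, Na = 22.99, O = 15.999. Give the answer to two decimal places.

30.50 weight percent

Formula mass = 0.13×22.99 + 0.87×39.098 + 1×26.982 + 3×28.085 + 8×15.999 = 276.233 g/mol, of which 84.255 g is Si.
So Si makes up 84.255/276.233 = 0.3050 of the mass, i.e. 30.50%.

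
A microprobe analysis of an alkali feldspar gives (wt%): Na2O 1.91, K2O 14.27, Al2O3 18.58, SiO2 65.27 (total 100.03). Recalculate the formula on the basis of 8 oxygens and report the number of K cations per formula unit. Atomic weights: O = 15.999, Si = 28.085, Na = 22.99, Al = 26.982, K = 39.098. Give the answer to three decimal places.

0.835 K apfu

Na2O (M=61.979): mol = 0.03082; Na = 0.06164, O = 0.03082.
K2O (M=94.195): mol = 0.15149; K = 0.30298, O = 0.15149.
Al2O3 (M=101.961): mol = 0.18223; Al = 0.36446, O = 0.54669.
SiO2 (M=60.083): mol = 1.08633; Si = 1.08633, O = 2.17266.
ΣO = 2.90166; factor = 8/ΣO = 2.75704.
K apfu = 0.30298 × 2.75704 = 0.835.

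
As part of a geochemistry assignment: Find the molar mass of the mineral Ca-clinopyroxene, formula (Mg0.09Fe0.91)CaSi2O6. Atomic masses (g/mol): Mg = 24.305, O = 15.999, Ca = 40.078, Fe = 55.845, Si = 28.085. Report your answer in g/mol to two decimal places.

245.25 g/mol

The formula mass is the sum 0.09·24.305 + 0.91·55.845 + 1·40.078 + 2·28.085 + 6·15.999.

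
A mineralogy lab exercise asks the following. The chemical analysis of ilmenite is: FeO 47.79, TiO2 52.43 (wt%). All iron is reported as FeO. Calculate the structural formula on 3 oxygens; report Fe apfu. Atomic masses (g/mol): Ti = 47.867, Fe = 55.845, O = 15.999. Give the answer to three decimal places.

FeO (M=71.844): mol = 0.66519; Fe = 0.66519, O = 0.66519.
TiO2 (M=79.865): mol = 0.65648; Ti = 0.65648, O = 1.31296.
ΣO = 1.97815; factor = 3/ΣO = 1.51657.
Fe apfu = 0.66519 × 1.51657 = 1.009.

1.009 Fe apfu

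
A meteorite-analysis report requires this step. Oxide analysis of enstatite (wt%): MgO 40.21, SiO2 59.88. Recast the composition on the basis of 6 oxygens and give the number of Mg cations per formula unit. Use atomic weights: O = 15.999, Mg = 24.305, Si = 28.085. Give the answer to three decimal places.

40.21 wt% MgO ÷ 40.304 g/mol = 0.99767 mol, giving 0.99767 Mg and 0.99767 O.
59.88 wt% SiO2 ÷ 60.083 g/mol = 0.99662 mol, giving 0.99662 Si and 1.99324 O.
Oxygen sums to 2.99091; scaling by 6/2.99091 = 2.00608 puts the formula on 6 O.
Mg: 0.99767 × 2.00608 = 2.001 atoms per formula unit.

2.001 Mg apfu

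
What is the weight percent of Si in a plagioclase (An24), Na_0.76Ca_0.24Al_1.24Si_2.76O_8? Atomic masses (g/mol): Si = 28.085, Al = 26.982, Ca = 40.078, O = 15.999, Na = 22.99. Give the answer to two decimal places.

29.13 wt%

Molar mass of Na_0.76Ca_0.24Al_1.24Si_2.76O_8: 0.76*22.99 + 0.24*40.078 + 1.24*26.982 + 2.76*28.085 + 8*15.999 = 266.055 g/mol.
Mass of Si per formula unit: 2.76 × 28.085 = 77.515 g.
Weight fraction Si = 77.515 / 266.055 = 0.2913.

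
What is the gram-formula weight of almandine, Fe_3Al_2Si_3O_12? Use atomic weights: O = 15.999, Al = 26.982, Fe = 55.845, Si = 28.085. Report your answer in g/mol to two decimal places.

The formula mass is the sum 3*55.845 + 2*26.982 + 3*28.085 + 12*15.999.

497.74 g/mol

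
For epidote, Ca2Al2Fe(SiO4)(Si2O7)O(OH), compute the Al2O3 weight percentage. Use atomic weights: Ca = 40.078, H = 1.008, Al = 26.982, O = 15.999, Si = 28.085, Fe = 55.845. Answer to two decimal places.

Formula mass = 483.215 g/mol.
2 Al → 1.0000 mol Al2O3 per formula unit; M(Al2O3) = 101.961, so Al2O3 mass = 101.961 g.
101.961/483.215 × 100 = 21.10 wt%.

21.10 wt%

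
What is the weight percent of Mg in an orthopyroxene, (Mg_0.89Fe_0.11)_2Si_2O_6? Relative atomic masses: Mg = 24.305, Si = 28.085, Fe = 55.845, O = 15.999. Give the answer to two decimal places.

20.83 wt%

Molar mass of (Mg_0.89Fe_0.11)_2Si_2O_6: 1.78·24.305 + 0.22·55.845 + 2·28.085 + 6·15.999 = 207.713 g/mol.
Mass of Mg per formula unit: 1.78 × 24.305 = 43.263 g.
Weight fraction Mg = 43.263 / 207.713 = 0.2083.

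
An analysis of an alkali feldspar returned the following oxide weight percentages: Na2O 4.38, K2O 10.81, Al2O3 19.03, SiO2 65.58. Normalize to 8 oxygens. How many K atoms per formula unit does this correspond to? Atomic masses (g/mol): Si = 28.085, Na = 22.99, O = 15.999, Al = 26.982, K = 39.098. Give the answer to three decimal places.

4.38 wt% Na2O ÷ 61.979 g/mol = 0.07067 mol, giving 0.14134 Na and 0.07067 O.
10.81 wt% K2O ÷ 94.195 g/mol = 0.11476 mol, giving 0.22952 K and 0.11476 O.
19.03 wt% Al2O3 ÷ 101.961 g/mol = 0.18664 mol, giving 0.37328 Al and 0.55992 O.
65.58 wt% SiO2 ÷ 60.083 g/mol = 1.09149 mol, giving 1.09149 Si and 2.18298 O.
Oxygen sums to 2.92833; scaling by 8/2.92833 = 2.73193 puts the formula on 8 O.
K: 0.22952 × 2.73193 = 0.627 atoms per formula unit.

0.627 K apfu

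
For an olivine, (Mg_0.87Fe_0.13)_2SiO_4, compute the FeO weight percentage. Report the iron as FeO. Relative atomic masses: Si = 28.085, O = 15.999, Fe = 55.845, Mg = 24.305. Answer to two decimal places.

Formula mass = 148.891 g/mol.
0.26 Fe → 0.2600 mol FeO per formula unit; M(FeO) = 71.844, so FeO mass = 18.679 g.
18.679/148.891 × 100 = 12.55 wt%.

12.55 wt%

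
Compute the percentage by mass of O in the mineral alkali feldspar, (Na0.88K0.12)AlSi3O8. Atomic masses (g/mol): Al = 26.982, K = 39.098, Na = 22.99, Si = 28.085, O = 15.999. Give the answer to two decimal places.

Formula mass = 0.88*22.99 + 0.12*39.098 + 1*26.982 + 3*28.085 + 8*15.999 = 264.152 g/mol, of which 127.992 g is O.
So O makes up 127.992/264.152 = 0.4845 of the mass, i.e. 48.45%.

48.45 wt%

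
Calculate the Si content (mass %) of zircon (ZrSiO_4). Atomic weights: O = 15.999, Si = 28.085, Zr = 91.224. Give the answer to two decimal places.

15.32 mass %

M(ZrSiO_4) = 183.305 g/mol.
Si contributes 1 × 28.085 = 28.085 g per mole.
28.085/183.305 = 0.1532 → 15.32%.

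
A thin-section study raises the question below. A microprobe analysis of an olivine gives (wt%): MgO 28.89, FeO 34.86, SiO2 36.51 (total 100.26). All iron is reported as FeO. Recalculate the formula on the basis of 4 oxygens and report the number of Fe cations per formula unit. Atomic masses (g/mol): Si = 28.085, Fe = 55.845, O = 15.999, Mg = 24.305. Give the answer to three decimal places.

MgO: 28.89/40.304 = 0.71680 mol → 0.71680 mol Mg, 0.71680 mol O.
FeO: 34.86/71.844 = 0.48522 mol → 0.48522 mol Fe, 0.48522 mol O.
SiO2: 36.51/60.083 = 0.60766 mol → 0.60766 mol Si, 1.21532 mol O.
Total oxygen = 2.41734 mol. Normalization factor = 4/2.41734 = 1.65471.
Fe per 4 O = 0.48522 × 1.65471 = 0.803.

0.803 Fe apfu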